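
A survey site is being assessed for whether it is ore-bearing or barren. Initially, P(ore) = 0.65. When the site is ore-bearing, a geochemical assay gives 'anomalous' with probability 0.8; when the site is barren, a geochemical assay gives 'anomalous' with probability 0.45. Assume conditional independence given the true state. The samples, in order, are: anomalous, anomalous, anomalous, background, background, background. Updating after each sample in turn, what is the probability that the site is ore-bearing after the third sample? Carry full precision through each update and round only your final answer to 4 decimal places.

After 'anomalous': P(ore) = 0.8·0.6500 / (0.8·0.6500 + 0.45·0.3500) ≈ 0.7675
After 'anomalous': P(ore) = 0.8·0.7675 / (0.8·0.7675 + 0.45·0.2325) ≈ 0.8544
After 'anomalous': P(ore) = 0.8·0.8544 / (0.8·0.8544 + 0.45·0.1456) ≈ 0.9125

0.9125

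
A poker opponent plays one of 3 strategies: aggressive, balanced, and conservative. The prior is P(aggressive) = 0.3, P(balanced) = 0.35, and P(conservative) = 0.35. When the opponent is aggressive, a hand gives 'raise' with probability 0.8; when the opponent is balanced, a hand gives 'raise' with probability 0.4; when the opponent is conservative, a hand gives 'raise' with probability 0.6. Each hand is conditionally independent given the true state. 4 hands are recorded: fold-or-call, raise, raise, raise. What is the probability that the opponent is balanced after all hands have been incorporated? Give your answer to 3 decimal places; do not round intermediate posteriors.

0.181

Apply Bayes' rule sequentially, carrying P(balanced) forward.
After 'fold-or-call': normaliser = 0.2·0.3000 + 0.6·0.3500 + 0.4·0.3500; P(aggressive) ≈ 0.1463, P(balanced) ≈ 0.5122, P(conservative) ≈ 0.3415
After 'raise': normaliser = 0.8·0.1463 + 0.4·0.5122 + 0.6·0.3415; P(aggressive) ≈ 0.2222, P(balanced) ≈ 0.3889, P(conservative) ≈ 0.3889
After 'raise': normaliser = 0.8·0.2222 + 0.4·0.3889 + 0.6·0.3889; P(aggressive) ≈ 0.3137, P(balanced) ≈ 0.2745, P(conservative) ≈ 0.4118
After 'raise': normaliser = 0.8·0.3137 + 0.4·0.2745 + 0.6·0.4118; P(aggressive) ≈ 0.4129, P(balanced) ≈ 0.1806, P(conservative) ≈ 0.4065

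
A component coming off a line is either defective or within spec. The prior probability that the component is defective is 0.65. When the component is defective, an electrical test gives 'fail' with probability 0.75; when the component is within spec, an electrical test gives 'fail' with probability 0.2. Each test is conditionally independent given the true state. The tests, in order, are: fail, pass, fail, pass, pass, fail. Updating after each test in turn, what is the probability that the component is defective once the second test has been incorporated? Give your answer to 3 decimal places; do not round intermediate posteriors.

0.685

After 'fail': P(defective) = 0.75·0.6500 / (0.75·0.6500 + 0.2·0.3500) ≈ 0.8744
After 'pass': P(defective) = 0.25·0.8744 / (0.25·0.8744 + 0.8·0.1256) ≈ 0.6852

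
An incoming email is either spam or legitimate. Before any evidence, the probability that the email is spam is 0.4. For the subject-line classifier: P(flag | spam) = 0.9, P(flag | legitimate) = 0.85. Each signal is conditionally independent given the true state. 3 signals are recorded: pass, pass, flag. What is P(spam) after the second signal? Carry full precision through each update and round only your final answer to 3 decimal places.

After 'pass': P(spam) = 0.1·0.4000 / (0.1·0.4000 + 0.15·0.6000) ≈ 0.3077
After 'pass': P(spam) = 0.1·0.3077 / (0.1·0.3077 + 0.15·0.6923) ≈ 0.2286

0.229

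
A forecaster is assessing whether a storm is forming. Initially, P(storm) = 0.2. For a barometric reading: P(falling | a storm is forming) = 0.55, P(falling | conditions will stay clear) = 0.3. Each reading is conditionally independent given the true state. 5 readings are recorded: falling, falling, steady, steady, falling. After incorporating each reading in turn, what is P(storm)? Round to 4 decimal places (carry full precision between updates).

Each posterior becomes the prior for the next update.
After 'falling': P(storm) = 0.55·0.2000 / (0.55·0.2000 + 0.3·0.8000) ≈ 0.3143
After 'falling': P(storm) = 0.55·0.3143 / (0.55·0.3143 + 0.3·0.6857) ≈ 0.4566
After 'steady': P(storm) = 0.45·0.4566 / (0.45·0.4566 + 0.7·0.5434) ≈ 0.3507
After 'steady': P(storm) = 0.45·0.3507 / (0.45·0.3507 + 0.7·0.6493) ≈ 0.2578
After 'falling': P(storm) = 0.55·0.2578 / (0.55·0.2578 + 0.3·0.7422) ≈ 0.3890

0.3890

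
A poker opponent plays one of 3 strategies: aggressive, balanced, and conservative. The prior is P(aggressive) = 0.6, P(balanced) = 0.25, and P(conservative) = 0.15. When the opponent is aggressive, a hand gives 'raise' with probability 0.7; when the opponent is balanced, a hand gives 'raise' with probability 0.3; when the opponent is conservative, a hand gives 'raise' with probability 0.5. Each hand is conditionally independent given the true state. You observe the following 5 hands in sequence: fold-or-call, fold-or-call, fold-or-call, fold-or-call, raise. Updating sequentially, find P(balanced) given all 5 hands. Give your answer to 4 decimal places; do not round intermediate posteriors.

0.6900

Each posterior becomes the prior for the next update.
After 'fold-or-call': normaliser = 0.3·0.6000 + 0.7·0.2500 + 0.5·0.1500; P(aggressive) ≈ 0.4186, P(balanced) ≈ 0.4070, P(conservative) ≈ 0.1744
After 'fold-or-call': normaliser = 0.3·0.4186 + 0.7·0.4070 + 0.5·0.1744; P(aggressive) ≈ 0.2523, P(balanced) ≈ 0.5724, P(conservative) ≈ 0.1752
After 'fold-or-call': normaliser = 0.3·0.2523 + 0.7·0.5724 + 0.5·0.1752; P(aggressive) ≈ 0.1342, P(balanced) ≈ 0.7104, P(conservative) ≈ 0.1553
After 'fold-or-call': normaliser = 0.3·0.1342 + 0.7·0.7104 + 0.5·0.1553; P(aggressive) ≈ 0.0654, P(balanced) ≈ 0.8083, P(conservative) ≈ 0.1262
After 'raise': normaliser = 0.7·0.0654 + 0.3·0.8083 + 0.5·0.1262; P(aggressive) ≈ 0.1304, P(balanced) ≈ 0.6900, P(conservative) ≈ 0.1796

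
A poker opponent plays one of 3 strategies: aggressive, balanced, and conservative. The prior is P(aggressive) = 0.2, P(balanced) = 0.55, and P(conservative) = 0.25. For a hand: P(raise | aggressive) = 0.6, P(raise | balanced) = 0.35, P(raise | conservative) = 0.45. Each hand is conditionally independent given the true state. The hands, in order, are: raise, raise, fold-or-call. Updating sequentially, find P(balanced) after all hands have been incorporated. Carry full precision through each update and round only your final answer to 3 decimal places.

After 'raise': normaliser = 0.6·0.2000 + 0.35·0.5500 + 0.45·0.2500; P(aggressive) ≈ 0.2824, P(balanced) ≈ 0.4529, P(conservative) ≈ 0.2647
After 'raise': normaliser = 0.6·0.2824 + 0.35·0.4529 + 0.45·0.2647; P(aggressive) ≈ 0.3789, P(balanced) ≈ 0.3546, P(conservative) ≈ 0.2664
After 'fold-or-call': normaliser = 0.4·0.3789 + 0.65·0.3546 + 0.55·0.2664; P(aggressive) ≈ 0.2867, P(balanced) ≈ 0.4360, P(conservative) ≈ 0.2772

0.436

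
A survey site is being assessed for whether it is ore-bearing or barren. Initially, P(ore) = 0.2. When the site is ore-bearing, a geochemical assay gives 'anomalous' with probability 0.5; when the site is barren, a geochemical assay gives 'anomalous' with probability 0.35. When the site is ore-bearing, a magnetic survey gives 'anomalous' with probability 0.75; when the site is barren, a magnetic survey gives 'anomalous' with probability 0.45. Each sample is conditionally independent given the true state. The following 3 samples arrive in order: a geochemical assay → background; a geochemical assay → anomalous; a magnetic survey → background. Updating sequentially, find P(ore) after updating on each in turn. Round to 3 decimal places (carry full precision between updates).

After a geochemical assay='background': P(ore) = 0.5·0.2000 / (0.5·0.2000 + 0.65·0.8000) ≈ 0.1613
After a geochemical assay='anomalous': P(ore) = 0.5·0.1613 / (0.5·0.1613 + 0.35·0.8387) ≈ 0.2155
After a magnetic survey='background': P(ore) = 0.25·0.2155 / (0.25·0.2155 + 0.55·0.7845) ≈ 0.1110

0.111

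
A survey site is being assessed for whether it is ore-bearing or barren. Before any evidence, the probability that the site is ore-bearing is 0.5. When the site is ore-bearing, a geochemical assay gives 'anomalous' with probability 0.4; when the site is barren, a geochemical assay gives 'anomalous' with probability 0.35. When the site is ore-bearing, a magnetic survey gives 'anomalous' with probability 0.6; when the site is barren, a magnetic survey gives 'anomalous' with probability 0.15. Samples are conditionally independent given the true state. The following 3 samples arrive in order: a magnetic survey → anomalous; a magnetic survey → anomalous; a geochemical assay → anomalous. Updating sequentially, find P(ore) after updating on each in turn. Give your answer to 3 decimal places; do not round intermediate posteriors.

After a magnetic survey='anomalous': P(ore) = 0.6·0.5000 / (0.6·0.5000 + 0.15·0.5000) ≈ 0.8000
After a magnetic survey='anomalous': P(ore) = 0.6·0.8000 / (0.6·0.8000 + 0.15·0.2000) ≈ 0.9412
After a geochemical assay='anomalous': P(ore) = 0.4·0.9412 / (0.4·0.9412 + 0.35·0.0588) ≈ 0.9481

0.948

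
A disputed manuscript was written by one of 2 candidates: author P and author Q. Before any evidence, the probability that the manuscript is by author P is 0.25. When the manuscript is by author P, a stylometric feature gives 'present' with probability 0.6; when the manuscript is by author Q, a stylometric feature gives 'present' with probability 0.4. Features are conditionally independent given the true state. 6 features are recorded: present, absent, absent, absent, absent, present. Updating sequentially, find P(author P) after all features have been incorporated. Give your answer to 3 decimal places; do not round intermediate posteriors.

After 'present': P(author P) = 0.6·0.2500 / (0.6·0.2500 + 0.4·0.7500) ≈ 0.3333
After 'absent': P(author P) = 0.4·0.3333 / (0.4·0.3333 + 0.6·0.6667) ≈ 0.2500
After 'absent': P(author P) = 0.4·0.2500 / (0.4·0.2500 + 0.6·0.7500) ≈ 0.1818
After 'absent': P(author P) = 0.4·0.1818 / (0.4·0.1818 + 0.6·0.8182) ≈ 0.1290
After 'absent': P(author P) = 0.4·0.1290 / (0.4·0.1290 + 0.6·0.8710) ≈ 0.0899
After 'present': P(author P) = 0.6·0.0899 / (0.6·0.0899 + 0.4·0.9101) ≈ 0.1290

0.129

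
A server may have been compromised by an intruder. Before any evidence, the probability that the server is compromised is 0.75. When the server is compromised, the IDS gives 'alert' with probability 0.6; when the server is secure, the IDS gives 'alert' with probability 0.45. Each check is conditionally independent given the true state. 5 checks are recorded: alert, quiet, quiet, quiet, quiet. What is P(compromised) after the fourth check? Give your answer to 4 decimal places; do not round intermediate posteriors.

After 'alert': P(compromised) = 0.6·0.7500 / (0.6·0.7500 + 0.45·0.2500) ≈ 0.8000
After 'quiet': P(compromised) = 0.4·0.8000 / (0.4·0.8000 + 0.55·0.2000) ≈ 0.7442
After 'quiet': P(compromised) = 0.4·0.7442 / (0.4·0.7442 + 0.55·0.2558) ≈ 0.6790
After 'quiet': P(compromised) = 0.4·0.6790 / (0.4·0.6790 + 0.55·0.3210) ≈ 0.6061

0.6061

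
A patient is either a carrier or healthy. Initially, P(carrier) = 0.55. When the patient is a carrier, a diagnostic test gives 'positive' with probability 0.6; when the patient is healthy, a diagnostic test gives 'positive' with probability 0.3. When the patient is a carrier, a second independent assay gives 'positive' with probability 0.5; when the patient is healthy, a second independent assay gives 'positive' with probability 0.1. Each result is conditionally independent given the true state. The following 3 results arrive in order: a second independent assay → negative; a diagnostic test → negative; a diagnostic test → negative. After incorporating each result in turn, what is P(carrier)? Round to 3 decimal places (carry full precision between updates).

After a second independent assay='negative': P(carrier) = 0.5·0.5500 / (0.5·0.5500 + 0.9·0.4500) ≈ 0.4044
After a diagnostic test='negative': P(carrier) = 0.4·0.4044 / (0.4·0.4044 + 0.7·0.5956) ≈ 0.2795
After a diagnostic test='negative': P(carrier) = 0.4·0.2795 / (0.4·0.2795 + 0.7·0.7205) ≈ 0.1815

0.181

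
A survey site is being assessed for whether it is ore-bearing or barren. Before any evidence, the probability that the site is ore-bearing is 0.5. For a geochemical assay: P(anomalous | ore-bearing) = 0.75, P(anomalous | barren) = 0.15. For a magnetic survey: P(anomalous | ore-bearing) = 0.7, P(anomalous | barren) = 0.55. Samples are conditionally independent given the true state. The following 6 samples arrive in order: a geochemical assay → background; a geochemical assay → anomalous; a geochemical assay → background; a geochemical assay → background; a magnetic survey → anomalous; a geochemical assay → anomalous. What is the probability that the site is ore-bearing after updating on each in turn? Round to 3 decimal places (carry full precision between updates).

0.447

After a geochemical assay='background': P(ore) = 0.25·0.5000 / (0.25·0.5000 + 0.85·0.5000) ≈ 0.2273
After a geochemical assay='anomalous': P(ore) = 0.75·0.2273 / (0.75·0.2273 + 0.15·0.7727) ≈ 0.5952
After a geochemical assay='background': P(ore) = 0.25·0.5952 / (0.25·0.5952 + 0.85·0.4048) ≈ 0.3019
After a geochemical assay='background': P(ore) = 0.25·0.3019 / (0.25·0.3019 + 0.85·0.6981) ≈ 0.1129
After a magnetic survey='anomalous': P(ore) = 0.7·0.1129 / (0.7·0.1129 + 0.55·0.8871) ≈ 0.1393
After a geochemical assay='anomalous': P(ore) = 0.75·0.1393 / (0.75·0.1393 + 0.15·0.8607) ≈ 0.4474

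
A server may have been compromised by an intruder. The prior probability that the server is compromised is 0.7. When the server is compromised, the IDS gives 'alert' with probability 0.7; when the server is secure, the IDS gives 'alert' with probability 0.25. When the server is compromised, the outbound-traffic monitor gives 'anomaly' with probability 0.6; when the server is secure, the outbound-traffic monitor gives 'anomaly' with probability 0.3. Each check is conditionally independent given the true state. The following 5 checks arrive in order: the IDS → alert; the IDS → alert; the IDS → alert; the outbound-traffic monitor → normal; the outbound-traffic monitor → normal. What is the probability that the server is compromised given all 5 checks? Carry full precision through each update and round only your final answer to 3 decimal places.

0.944

After the IDS='alert': P(compromised) = 0.7·0.7000 / (0.7·0.7000 + 0.25·0.3000) ≈ 0.8673
After the IDS='alert': P(compromised) = 0.7·0.8673 / (0.7·0.8673 + 0.25·0.1327) ≈ 0.9482
After the IDS='alert': P(compromised) = 0.7·0.9482 / (0.7·0.9482 + 0.25·0.0518) ≈ 0.9809
After the outbound-traffic monitor='normal': P(compromised) = 0.4·0.9809 / (0.4·0.9809 + 0.7·0.0191) ≈ 0.9670
After the outbound-traffic monitor='normal': P(compromised) = 0.4·0.9670 / (0.4·0.9670 + 0.7·0.0330) ≈ 0.9436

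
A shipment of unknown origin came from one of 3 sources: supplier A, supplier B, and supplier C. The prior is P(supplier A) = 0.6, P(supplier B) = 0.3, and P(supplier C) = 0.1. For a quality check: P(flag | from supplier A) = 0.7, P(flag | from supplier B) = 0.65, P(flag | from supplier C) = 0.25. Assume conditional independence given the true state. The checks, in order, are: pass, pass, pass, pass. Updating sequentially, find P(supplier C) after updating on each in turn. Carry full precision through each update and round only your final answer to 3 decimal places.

0.772

After 'pass': normaliser = 0.3·0.6000 + 0.35·0.3000 + 0.75·0.1000; P(supplier A) ≈ 0.5000, P(supplier B) ≈ 0.2917, P(supplier C) ≈ 0.2083
After 'pass': normaliser = 0.3·0.5000 + 0.35·0.2917 + 0.75·0.2083; P(supplier A) ≈ 0.3673, P(supplier B) ≈ 0.2500, P(supplier C) ≈ 0.3827
After 'pass': normaliser = 0.3·0.3673 + 0.35·0.2500 + 0.75·0.3827; P(supplier A) ≈ 0.2274, P(supplier B) ≈ 0.1805, P(supplier C) ≈ 0.5921
After 'pass': normaliser = 0.3·0.2274 + 0.35·0.1805 + 0.75·0.5921; P(supplier A) ≈ 0.1185, P(supplier B) ≈ 0.1098, P(supplier C) ≈ 0.7717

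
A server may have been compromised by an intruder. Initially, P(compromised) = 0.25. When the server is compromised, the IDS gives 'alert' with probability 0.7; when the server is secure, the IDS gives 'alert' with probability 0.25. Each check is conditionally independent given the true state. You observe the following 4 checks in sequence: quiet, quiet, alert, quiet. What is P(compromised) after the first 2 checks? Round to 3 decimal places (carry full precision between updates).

0.051

Each posterior becomes the prior for the next update.
After 'quiet': P(compromised) = 0.3·0.2500 / (0.3·0.2500 + 0.75·0.7500) ≈ 0.1176
After 'quiet': P(compromised) = 0.3·0.1176 / (0.3·0.1176 + 0.75·0.8824) ≈ 0.0506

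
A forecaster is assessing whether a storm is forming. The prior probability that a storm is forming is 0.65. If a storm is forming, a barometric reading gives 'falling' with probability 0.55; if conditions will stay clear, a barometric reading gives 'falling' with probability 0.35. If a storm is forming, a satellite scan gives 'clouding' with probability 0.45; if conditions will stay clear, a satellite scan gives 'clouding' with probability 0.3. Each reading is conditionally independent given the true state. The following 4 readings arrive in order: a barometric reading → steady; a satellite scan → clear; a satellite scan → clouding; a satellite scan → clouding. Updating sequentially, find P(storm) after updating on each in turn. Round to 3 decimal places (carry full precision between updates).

0.694

After a barometric reading='steady': P(storm) = 0.45·0.6500 / (0.45·0.6500 + 0.65·0.3500) ≈ 0.5625
After a satellite scan='clear': P(storm) = 0.55·0.5625 / (0.55·0.5625 + 0.7·0.4375) ≈ 0.5025
After a satellite scan='clouding': P(storm) = 0.45·0.5025 / (0.45·0.5025 + 0.3·0.4975) ≈ 0.6024
After a satellite scan='clouding': P(storm) = 0.45·0.6024 / (0.45·0.6024 + 0.3·0.3976) ≈ 0.6945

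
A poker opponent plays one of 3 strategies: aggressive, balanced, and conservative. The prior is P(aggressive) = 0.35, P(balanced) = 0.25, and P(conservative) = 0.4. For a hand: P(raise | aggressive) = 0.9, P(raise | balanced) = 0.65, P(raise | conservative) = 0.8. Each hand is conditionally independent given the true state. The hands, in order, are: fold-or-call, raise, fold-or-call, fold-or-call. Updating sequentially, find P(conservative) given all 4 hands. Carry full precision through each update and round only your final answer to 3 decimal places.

After 'fold-or-call': normaliser = 0.1·0.3500 + 0.35·0.2500 + 0.2·0.4000; P(aggressive) ≈ 0.1728, P(balanced) ≈ 0.4321, P(conservative) ≈ 0.3951
After 'raise': normaliser = 0.9·0.1728 + 0.65·0.4321 + 0.8·0.3951; P(aggressive) ≈ 0.2067, P(balanced) ≈ 0.3733, P(conservative) ≈ 0.4200
After 'fold-or-call': normaliser = 0.1·0.2067 + 0.35·0.3733 + 0.2·0.4200; P(aggressive) ≈ 0.0879, P(balanced) ≈ 0.5552, P(conservative) ≈ 0.3570
After 'fold-or-call': normaliser = 0.1·0.0879 + 0.35·0.5552 + 0.2·0.3570; P(aggressive) ≈ 0.0320, P(balanced) ≈ 0.7079, P(conservative) ≈ 0.2601

0.260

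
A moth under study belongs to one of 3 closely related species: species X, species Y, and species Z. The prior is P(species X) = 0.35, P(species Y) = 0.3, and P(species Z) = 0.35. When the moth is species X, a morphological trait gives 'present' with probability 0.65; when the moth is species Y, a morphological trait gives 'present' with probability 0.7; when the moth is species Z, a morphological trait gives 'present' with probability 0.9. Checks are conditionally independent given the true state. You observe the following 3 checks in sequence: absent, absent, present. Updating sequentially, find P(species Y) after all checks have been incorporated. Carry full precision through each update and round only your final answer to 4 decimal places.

0.3786

After 'absent': normaliser = 0.35·0.3500 + 0.3·0.3000 + 0.1·0.3500; P(species X) ≈ 0.4949, P(species Y) ≈ 0.3636, P(species Z) ≈ 0.1414
After 'absent': normaliser = 0.35·0.4949 + 0.3·0.3636 + 0.1·0.1414; P(species X) ≈ 0.5843, P(species Y) ≈ 0.3680, P(species Z) ≈ 0.0477
After 'present': normaliser = 0.65·0.5843 + 0.7·0.3680 + 0.9·0.0477; P(species X) ≈ 0.5583, P(species Y) ≈ 0.3786, P(species Z) ≈ 0.0631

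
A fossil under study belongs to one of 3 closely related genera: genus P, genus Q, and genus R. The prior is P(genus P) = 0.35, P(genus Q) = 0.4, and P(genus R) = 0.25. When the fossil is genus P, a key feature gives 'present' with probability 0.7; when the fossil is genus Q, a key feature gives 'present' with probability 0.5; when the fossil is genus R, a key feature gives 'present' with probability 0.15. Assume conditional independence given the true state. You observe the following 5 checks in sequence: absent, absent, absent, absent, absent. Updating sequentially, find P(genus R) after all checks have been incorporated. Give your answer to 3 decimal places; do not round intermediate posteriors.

After 'absent': normaliser = 0.3·0.3500 + 0.5·0.4000 + 0.85·0.2500; P(genus P) ≈ 0.2029, P(genus Q) ≈ 0.3865, P(genus R) ≈ 0.4106
After 'absent': normaliser = 0.3·0.2029 + 0.5·0.3865 + 0.85·0.4106; P(genus P) ≈ 0.1009, P(genus Q) ≈ 0.3204, P(genus R) ≈ 0.5787
After 'absent': normaliser = 0.3·0.1009 + 0.5·0.3204 + 0.85·0.5787; P(genus P) ≈ 0.0444, P(genus Q) ≈ 0.2348, P(genus R) ≈ 0.7209
After 'absent': normaliser = 0.3·0.0444 + 0.5·0.2348 + 0.85·0.7209; P(genus P) ≈ 0.0179, P(genus Q) ≈ 0.1579, P(genus R) ≈ 0.8242
After 'absent': normaliser = 0.3·0.0179 + 0.5·0.1579 + 0.85·0.8242; P(genus P) ≈ 0.0068, P(genus Q) ≈ 0.1006, P(genus R) ≈ 0.8926

0.893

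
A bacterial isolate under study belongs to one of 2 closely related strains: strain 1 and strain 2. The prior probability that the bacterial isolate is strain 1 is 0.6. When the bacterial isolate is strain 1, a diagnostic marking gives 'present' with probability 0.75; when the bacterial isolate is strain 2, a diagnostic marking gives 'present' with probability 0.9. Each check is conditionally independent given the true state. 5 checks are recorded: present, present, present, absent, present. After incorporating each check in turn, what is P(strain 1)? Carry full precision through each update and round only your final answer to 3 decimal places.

After 'present': P(strain 1) = 0.75·0.6000 / (0.75·0.6000 + 0.9·0.4000) ≈ 0.5556
After 'present': P(strain 1) = 0.75·0.5556 / (0.75·0.5556 + 0.9·0.4444) ≈ 0.5102
After 'present': P(strain 1) = 0.75·0.5102 / (0.75·0.5102 + 0.9·0.4898) ≈ 0.4647
After 'absent': P(strain 1) = 0.25·0.4647 / (0.25·0.4647 + 0.1·0.5353) ≈ 0.6846
After 'present': P(strain 1) = 0.75·0.6846 / (0.75·0.6846 + 0.9·0.3154) ≈ 0.6439

0.644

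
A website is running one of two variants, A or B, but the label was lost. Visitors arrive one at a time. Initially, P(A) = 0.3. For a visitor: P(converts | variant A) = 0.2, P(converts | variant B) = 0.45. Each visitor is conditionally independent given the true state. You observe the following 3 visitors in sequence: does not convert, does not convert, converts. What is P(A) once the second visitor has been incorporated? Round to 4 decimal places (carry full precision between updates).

After 'does not convert': P(A) = 0.8·0.3000 / (0.8·0.3000 + 0.55·0.7000) ≈ 0.3840
After 'does not convert': P(A) = 0.8·0.3840 / (0.8·0.3840 + 0.55·0.6160) ≈ 0.4755

0.4755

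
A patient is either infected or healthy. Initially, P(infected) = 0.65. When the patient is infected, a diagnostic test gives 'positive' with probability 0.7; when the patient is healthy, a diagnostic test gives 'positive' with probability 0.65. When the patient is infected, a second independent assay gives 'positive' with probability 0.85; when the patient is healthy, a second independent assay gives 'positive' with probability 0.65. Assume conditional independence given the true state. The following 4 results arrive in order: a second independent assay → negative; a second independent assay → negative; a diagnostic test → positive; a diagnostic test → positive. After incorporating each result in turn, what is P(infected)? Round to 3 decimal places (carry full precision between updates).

0.283

Apply Bayes' rule sequentially, carrying P(infected) forward.
After a second independent assay='negative': P(infected) = 0.15·0.6500 / (0.15·0.6500 + 0.35·0.3500) ≈ 0.4432
After a second independent assay='negative': P(infected) = 0.15·0.4432 / (0.15·0.4432 + 0.35·0.5568) ≈ 0.2543
After a diagnostic test='positive': P(infected) = 0.7·0.2543 / (0.7·0.2543 + 0.65·0.7457) ≈ 0.2687
After a diagnostic test='positive': P(infected) = 0.7·0.2687 / (0.7·0.2687 + 0.65·0.7313) ≈ 0.2835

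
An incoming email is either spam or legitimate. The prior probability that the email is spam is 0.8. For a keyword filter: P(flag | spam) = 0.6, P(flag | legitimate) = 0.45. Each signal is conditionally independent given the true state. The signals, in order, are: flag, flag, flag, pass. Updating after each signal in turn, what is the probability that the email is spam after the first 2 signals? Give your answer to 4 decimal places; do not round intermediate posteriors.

After 'flag': P(spam) = 0.6·0.8000 / (0.6·0.8000 + 0.45·0.2000) ≈ 0.8421
After 'flag': P(spam) = 0.6·0.8421 / (0.6·0.8421 + 0.45·0.1579) ≈ 0.8767

0.8767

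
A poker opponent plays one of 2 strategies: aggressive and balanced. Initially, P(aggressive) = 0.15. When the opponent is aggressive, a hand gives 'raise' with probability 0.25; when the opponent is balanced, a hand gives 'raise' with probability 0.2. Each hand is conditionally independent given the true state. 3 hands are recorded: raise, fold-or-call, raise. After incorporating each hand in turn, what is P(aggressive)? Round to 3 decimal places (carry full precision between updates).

After 'raise': P(aggressive) = 0.25·0.1500 / (0.25·0.1500 + 0.2·0.8500) ≈ 0.1807
After 'fold-or-call': P(aggressive) = 0.75·0.1807 / (0.75·0.1807 + 0.8·0.8193) ≈ 0.1714
After 'raise': P(aggressive) = 0.25·0.1714 / (0.25·0.1714 + 0.2·0.8286) ≈ 0.2054

0.205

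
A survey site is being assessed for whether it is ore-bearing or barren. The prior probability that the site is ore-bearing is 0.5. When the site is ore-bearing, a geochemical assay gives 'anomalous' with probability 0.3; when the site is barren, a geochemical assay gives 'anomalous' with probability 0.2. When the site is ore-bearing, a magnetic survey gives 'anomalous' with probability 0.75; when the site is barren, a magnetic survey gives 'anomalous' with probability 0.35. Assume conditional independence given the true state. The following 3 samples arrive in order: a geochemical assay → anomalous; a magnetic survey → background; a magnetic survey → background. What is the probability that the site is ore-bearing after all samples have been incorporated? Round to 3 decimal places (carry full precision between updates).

After a geochemical assay='anomalous': P(ore) = 0.3·0.5000 / (0.3·0.5000 + 0.2·0.5000) ≈ 0.6000
After a magnetic survey='background': P(ore) = 0.25·0.6000 / (0.25·0.6000 + 0.65·0.4000) ≈ 0.3659
After a magnetic survey='background': P(ore) = 0.25·0.3659 / (0.25·0.3659 + 0.65·0.6341) ≈ 0.1816

0.182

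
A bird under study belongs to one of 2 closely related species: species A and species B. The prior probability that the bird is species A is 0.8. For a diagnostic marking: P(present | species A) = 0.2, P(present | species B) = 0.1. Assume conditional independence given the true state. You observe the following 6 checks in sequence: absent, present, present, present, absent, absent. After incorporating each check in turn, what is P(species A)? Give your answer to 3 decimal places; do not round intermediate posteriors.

0.957

After 'absent': P(species A) = 0.8·0.8000 / (0.8·0.8000 + 0.9·0.2000) ≈ 0.7805
After 'present': P(species A) = 0.2·0.7805 / (0.2·0.7805 + 0.1·0.2195) ≈ 0.8767
After 'present': P(species A) = 0.2·0.8767 / (0.2·0.8767 + 0.1·0.1233) ≈ 0.9343
After 'present': P(species A) = 0.2·0.9343 / (0.2·0.9343 + 0.1·0.0657) ≈ 0.9660
After 'absent': P(species A) = 0.8·0.9660 / (0.8·0.9660 + 0.9·0.0340) ≈ 0.9620
After 'absent': P(species A) = 0.8·0.9620 / (0.8·0.9620 + 0.9·0.0380) ≈ 0.9574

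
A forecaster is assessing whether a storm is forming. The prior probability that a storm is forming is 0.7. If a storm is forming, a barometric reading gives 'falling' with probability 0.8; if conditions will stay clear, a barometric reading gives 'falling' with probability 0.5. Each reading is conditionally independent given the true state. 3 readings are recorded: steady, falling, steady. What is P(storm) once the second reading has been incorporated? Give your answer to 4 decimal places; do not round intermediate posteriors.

After 'steady': P(storm) = 0.2·0.7000 / (0.2·0.7000 + 0.5·0.3000) ≈ 0.4828
After 'falling': P(storm) = 0.8·0.4828 / (0.8·0.4828 + 0.5·0.5172) ≈ 0.5989

0.5989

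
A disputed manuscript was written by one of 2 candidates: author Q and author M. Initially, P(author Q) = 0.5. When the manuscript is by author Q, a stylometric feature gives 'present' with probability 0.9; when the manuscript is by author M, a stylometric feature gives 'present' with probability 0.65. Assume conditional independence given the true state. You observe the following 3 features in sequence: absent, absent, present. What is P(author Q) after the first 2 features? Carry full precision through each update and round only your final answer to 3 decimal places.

After 'absent': P(author Q) = 0.1·0.5000 / (0.1·0.5000 + 0.35·0.5000) ≈ 0.2222
After 'absent': P(author Q) = 0.1·0.2222 / (0.1·0.2222 + 0.35·0.7778) ≈ 0.0755

0.075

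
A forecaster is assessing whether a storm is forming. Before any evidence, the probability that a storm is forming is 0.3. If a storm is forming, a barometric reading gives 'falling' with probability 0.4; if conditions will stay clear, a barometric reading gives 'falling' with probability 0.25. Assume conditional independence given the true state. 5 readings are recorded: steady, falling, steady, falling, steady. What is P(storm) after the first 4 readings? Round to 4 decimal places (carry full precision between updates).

After 'steady': P(storm) = 0.6·0.3000 / (0.6·0.3000 + 0.75·0.7000) ≈ 0.2553
After 'falling': P(storm) = 0.4·0.2553 / (0.4·0.2553 + 0.25·0.7447) ≈ 0.3542
After 'steady': P(storm) = 0.6·0.3542 / (0.6·0.3542 + 0.75·0.6458) ≈ 0.3050
After 'falling': P(storm) = 0.4·0.3050 / (0.4·0.3050 + 0.25·0.6950) ≈ 0.4125

0.4125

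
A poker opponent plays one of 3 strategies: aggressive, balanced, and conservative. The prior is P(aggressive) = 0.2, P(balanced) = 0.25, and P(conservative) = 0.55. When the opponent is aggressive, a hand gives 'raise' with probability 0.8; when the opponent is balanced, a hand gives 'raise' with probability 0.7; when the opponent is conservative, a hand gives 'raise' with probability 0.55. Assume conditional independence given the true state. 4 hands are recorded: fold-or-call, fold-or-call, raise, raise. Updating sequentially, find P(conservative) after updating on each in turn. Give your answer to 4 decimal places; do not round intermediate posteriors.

After 'fold-or-call': normaliser = 0.2·0.2000 + 0.3·0.2500 + 0.45·0.5500; P(aggressive) ≈ 0.1103, P(balanced) ≈ 0.2069, P(conservative) ≈ 0.6828
After 'fold-or-call': normaliser = 0.2·0.1103 + 0.3·0.2069 + 0.45·0.6828; P(aggressive) ≈ 0.0564, P(balanced) ≈ 0.1586, P(conservative) ≈ 0.7850
After 'raise': normaliser = 0.8·0.0564 + 0.7·0.1586 + 0.55·0.7850; P(aggressive) ≈ 0.0767, P(balanced) ≈ 0.1888, P(conservative) ≈ 0.7344
After 'raise': normaliser = 0.8·0.0767 + 0.7·0.1888 + 0.55·0.7344; P(aggressive) ≈ 0.1027, P(balanced) ≈ 0.2212, P(conservative) ≈ 0.6760

0.6760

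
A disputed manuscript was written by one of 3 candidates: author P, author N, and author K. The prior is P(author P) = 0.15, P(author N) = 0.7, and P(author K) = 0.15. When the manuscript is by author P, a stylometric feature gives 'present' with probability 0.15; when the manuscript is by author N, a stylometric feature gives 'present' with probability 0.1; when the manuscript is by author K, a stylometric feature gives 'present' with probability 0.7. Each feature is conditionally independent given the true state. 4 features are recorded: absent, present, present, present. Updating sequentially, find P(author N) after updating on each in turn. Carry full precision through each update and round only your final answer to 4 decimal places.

After 'absent': normaliser = 0.85·0.1500 + 0.9·0.7000 + 0.3·0.1500; P(author P) ≈ 0.1589, P(author N) ≈ 0.7850, P(author K) ≈ 0.0561
After 'present': normaliser = 0.15·0.1589 + 0.1·0.7850 + 0.7·0.0561; P(author P) ≈ 0.1683, P(author N) ≈ 0.5545, P(author K) ≈ 0.2772
After 'present': normaliser = 0.15·0.1683 + 0.1·0.5545 + 0.7·0.2772; P(author P) ≈ 0.0919, P(author N) ≈ 0.2018, P(author K) ≈ 0.7063
After 'present': normaliser = 0.15·0.0919 + 0.1·0.2018 + 0.7·0.7063; P(author P) ≈ 0.0261, P(author N) ≈ 0.0382, P(author K) ≈ 0.9357

0.0382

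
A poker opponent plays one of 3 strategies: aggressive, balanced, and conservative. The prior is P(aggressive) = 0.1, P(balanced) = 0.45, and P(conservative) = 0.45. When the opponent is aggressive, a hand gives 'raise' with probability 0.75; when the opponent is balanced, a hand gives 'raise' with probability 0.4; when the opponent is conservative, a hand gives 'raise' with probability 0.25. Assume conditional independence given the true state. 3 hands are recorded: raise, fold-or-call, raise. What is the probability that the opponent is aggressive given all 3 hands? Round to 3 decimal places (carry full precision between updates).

After 'raise': normaliser = 0.75·0.1000 + 0.4·0.4500 + 0.25·0.4500; P(aggressive) ≈ 0.2041, P(balanced) ≈ 0.4898, P(conservative) ≈ 0.3061
After 'fold-or-call': normaliser = 0.25·0.2041 + 0.6·0.4898 + 0.75·0.3061; P(aggressive) ≈ 0.0888, P(balanced) ≈ 0.5115, P(conservative) ≈ 0.3996
After 'raise': normaliser = 0.75·0.0888 + 0.4·0.5115 + 0.25·0.3996; P(aggressive) ≈ 0.1795, P(balanced) ≈ 0.5513, P(conservative) ≈ 0.2692

0.179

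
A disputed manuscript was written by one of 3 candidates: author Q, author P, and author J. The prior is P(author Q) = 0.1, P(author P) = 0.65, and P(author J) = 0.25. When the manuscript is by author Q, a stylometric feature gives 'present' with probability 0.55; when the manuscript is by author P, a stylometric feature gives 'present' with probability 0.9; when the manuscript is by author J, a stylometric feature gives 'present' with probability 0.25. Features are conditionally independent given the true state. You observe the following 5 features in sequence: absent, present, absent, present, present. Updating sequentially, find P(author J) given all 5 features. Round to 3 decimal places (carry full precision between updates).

0.213

Apply Bayes' rule sequentially, carrying P(author J) forward.
After 'absent': normaliser = 0.45·0.1000 + 0.1·0.6500 + 0.75·0.2500; P(author Q) ≈ 0.1513, P(author P) ≈ 0.2185, P(author J) ≈ 0.6303
After 'present': normaliser = 0.55·0.1513 + 0.9·0.2185 + 0.25·0.6303; P(author Q) ≈ 0.1902, P(author P) ≈ 0.4496, P(author J) ≈ 0.3602
After 'absent': normaliser = 0.45·0.1902 + 0.1·0.4496 + 0.75·0.3602; P(author Q) ≈ 0.2136, P(author P) ≈ 0.1122, P(author J) ≈ 0.6742
After 'present': normaliser = 0.55·0.2136 + 0.9·0.1122 + 0.25·0.6742; P(author Q) ≈ 0.3036, P(author P) ≈ 0.2609, P(author J) ≈ 0.4355
After 'present': normaliser = 0.55·0.3036 + 0.9·0.2609 + 0.25·0.4355; P(author Q) ≈ 0.3269, P(author P) ≈ 0.4598, P(author J) ≈ 0.2132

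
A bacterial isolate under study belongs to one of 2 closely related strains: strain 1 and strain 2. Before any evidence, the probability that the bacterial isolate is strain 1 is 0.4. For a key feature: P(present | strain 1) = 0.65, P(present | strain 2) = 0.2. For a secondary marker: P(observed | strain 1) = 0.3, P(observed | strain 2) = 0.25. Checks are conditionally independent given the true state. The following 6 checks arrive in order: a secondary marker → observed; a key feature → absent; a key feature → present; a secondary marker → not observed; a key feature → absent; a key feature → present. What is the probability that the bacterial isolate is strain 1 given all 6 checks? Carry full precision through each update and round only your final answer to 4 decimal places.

0.6015

After a secondary marker='observed': P(strain 1) = 0.3·0.4000 / (0.3·0.4000 + 0.25·0.6000) ≈ 0.4444
After a key feature='absent': P(strain 1) = 0.35·0.4444 / (0.35·0.4444 + 0.8·0.5556) ≈ 0.2593
After a key feature='present': P(strain 1) = 0.65·0.2593 / (0.65·0.2593 + 0.2·0.7407) ≈ 0.5322
After a secondary marker='not observed': P(strain 1) = 0.7·0.5322 / (0.7·0.5322 + 0.75·0.4678) ≈ 0.5150
After a key feature='absent': P(strain 1) = 0.35·0.5150 / (0.35·0.5150 + 0.8·0.4850) ≈ 0.3172
After a key feature='present': P(strain 1) = 0.65·0.3172 / (0.65·0.3172 + 0.2·0.6828) ≈ 0.6015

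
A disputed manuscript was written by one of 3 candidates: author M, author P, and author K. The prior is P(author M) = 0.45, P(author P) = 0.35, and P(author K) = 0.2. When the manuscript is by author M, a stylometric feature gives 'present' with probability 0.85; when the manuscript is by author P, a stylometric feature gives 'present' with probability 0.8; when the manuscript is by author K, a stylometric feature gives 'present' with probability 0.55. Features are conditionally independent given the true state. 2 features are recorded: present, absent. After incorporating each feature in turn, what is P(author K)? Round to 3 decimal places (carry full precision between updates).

After 'present': normaliser = 0.85·0.4500 + 0.8·0.3500 + 0.55·0.2000; P(author M) ≈ 0.4951, P(author P) ≈ 0.3625, P(author K) ≈ 0.1424
After 'absent': normaliser = 0.15·0.4951 + 0.2·0.3625 + 0.45·0.1424; P(author M) ≈ 0.3523, P(author P) ≈ 0.3438, P(author K) ≈ 0.3039

0.304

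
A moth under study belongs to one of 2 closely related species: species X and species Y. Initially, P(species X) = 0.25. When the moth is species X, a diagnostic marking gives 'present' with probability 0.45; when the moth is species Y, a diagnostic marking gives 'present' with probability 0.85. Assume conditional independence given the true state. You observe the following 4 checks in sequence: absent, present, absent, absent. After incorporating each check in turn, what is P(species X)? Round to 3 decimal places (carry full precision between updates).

Apply Bayes' rule sequentially, carrying P(species X) forward.
After 'absent': P(species X) = 0.55·0.2500 / (0.55·0.2500 + 0.15·0.7500) ≈ 0.5500
After 'present': P(species X) = 0.45·0.5500 / (0.45·0.5500 + 0.85·0.4500) ≈ 0.3929
After 'absent': P(species X) = 0.55·0.3929 / (0.55·0.3929 + 0.15·0.6071) ≈ 0.7035
After 'absent': P(species X) = 0.55·0.7035 / (0.55·0.7035 + 0.15·0.2965) ≈ 0.8969

0.897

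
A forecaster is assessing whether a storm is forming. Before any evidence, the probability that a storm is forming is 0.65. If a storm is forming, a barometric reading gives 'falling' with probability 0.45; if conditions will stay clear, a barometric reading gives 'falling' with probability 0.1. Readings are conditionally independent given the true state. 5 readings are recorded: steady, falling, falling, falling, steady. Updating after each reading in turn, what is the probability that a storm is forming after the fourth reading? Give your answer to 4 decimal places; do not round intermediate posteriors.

After 'steady': P(storm) = 0.55·0.6500 / (0.55·0.6500 + 0.9·0.3500) ≈ 0.5316
After 'falling': P(storm) = 0.45·0.5316 / (0.45·0.5316 + 0.1·0.4684) ≈ 0.8363
After 'falling': P(storm) = 0.45·0.8363 / (0.45·0.8363 + 0.1·0.1637) ≈ 0.9583
After 'falling': P(storm) = 0.45·0.9583 / (0.45·0.9583 + 0.1·0.0417) ≈ 0.9904

0.9904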